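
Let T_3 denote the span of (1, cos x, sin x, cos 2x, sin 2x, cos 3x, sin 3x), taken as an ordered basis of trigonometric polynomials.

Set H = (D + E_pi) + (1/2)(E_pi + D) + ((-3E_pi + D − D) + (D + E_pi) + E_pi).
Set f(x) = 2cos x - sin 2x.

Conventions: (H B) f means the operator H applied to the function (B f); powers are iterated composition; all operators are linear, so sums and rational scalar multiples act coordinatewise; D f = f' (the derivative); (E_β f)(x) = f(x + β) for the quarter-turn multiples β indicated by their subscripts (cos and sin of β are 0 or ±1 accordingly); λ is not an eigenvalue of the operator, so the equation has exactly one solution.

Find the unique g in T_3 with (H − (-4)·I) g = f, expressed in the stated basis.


write g with unknown coordinates in the stated basis and equate coefficients in (H − (-4)·I) g = f
solving from the highest basis element down gives g = (14/37)cos x + (10/37)sin x + (20/181)cos 2x - (18/181)sin 2x
check: H g = (18/37)cos x - (40/37)sin x - (80/181)cos 2x - (109/181)sin 2x
so H g − (-4)·g = 2cos x - sin 2x = f ✓

the result is g(x) = (14/37)cos x + (10/37)sin x + (20/181)cos 2x - (18/181)sin 2x


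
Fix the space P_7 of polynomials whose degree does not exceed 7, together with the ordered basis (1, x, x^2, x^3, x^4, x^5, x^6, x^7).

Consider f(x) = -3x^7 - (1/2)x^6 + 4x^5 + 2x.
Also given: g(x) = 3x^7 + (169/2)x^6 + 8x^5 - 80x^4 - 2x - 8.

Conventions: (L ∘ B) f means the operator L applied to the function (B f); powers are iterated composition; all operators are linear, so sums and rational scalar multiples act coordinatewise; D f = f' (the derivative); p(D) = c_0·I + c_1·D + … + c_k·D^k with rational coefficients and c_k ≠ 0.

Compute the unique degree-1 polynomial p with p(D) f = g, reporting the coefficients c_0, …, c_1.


D^0 f = -3x^7 - (1/2)x^6 + 4x^5 + 2x
D^1 f = -21x^6 - 3x^5 + 20x^4 + 2
matching coefficients of g against c_0 f + c_1 Df + … from the top degree down determines the c_i
solution: c_0 = -1, c_1 = -4

p(D) = -I − 4·D, i.e. c_0 = -1, c_1 = -4


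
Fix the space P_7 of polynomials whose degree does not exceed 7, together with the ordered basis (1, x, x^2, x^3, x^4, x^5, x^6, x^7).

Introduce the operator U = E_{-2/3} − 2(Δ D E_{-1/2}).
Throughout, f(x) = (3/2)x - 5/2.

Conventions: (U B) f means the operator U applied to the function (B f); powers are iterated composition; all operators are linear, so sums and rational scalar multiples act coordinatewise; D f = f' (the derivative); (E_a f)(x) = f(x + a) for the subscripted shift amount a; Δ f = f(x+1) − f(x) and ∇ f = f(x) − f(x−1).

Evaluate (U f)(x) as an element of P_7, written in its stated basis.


g(x) = (3/2)x - 7/2

E_{-2/3} f = (3/2)x - 7/2
E_{-1/2} f = (3/2)x - 13/4
D E_{-1/2} f = 3/2
Δ D E_{-1/2} f = 0
(-2(Δ D E_{-1/2})) f = 0
(E_{-2/3} − 2(Δ D E_{-1/2})) f = (3/2)x - 7/2


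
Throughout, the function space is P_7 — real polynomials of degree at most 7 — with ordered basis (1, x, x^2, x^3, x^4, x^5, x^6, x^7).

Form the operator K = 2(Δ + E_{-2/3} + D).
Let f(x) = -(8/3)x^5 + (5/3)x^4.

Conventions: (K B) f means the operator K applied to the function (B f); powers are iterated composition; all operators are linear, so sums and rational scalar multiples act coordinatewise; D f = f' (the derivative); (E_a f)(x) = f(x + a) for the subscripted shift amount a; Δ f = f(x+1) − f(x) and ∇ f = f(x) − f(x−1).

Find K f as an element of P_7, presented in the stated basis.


Δ f = -(40/3)x^4 - 20x^3 - (50/3)x^2 - (20/3)x - 1
E_{-2/3} f = -(8/3)x^5 + (95/9)x^4 - (440/27)x^3 + (1000/81)x^2 - (1120/243)x + 496/729
D f = -(40/3)x^4 + (20/3)x^3
(Δ + E_{-2/3} + D) f = -(8/3)x^5 - (145/9)x^4 - (800/27)x^3 - (350/81)x^2 - (2740/243)x - 233/729
(2(Δ + E_{-2/3} + D)) f = -(16/3)x^5 - (290/9)x^4 - (1600/27)x^3 - (700/81)x^2 - (5480/243)x - 466/729

the image equals g(x) = -(16/3)x^5 - (290/9)x^4 - (1600/27)x^3 - (700/81)x^2 - (5480/243)x - 466/729


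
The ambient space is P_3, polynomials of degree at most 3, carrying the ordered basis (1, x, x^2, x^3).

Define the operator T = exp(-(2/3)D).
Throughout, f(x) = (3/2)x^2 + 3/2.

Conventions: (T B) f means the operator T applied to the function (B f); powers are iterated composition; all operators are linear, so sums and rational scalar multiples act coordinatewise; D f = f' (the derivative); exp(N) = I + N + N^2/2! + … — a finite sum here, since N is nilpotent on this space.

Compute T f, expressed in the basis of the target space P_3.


the result is g(x) = (3/2)x^2 - 2x + 13/6

order-1 term: -2x
order-2 term: 2/3
the series for exp(-(2/3)D) f terminates at order 2
exp(-(2/3)D) f = (3/2)x^2 - 2x + 13/6


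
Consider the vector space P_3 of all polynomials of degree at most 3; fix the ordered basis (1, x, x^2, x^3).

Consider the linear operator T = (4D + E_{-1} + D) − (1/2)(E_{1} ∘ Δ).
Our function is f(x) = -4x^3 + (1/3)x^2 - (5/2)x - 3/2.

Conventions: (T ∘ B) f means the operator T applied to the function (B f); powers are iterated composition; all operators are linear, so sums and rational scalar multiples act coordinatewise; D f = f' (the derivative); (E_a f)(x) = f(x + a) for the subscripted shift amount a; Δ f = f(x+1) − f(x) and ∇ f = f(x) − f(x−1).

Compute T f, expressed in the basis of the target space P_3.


D f = -12x^2 + (2/3)x - 5/2
(4D) f = -48x^2 + (8/3)x - 10
E_{-1} f = -4x^3 + (37/3)x^2 - (91/6)x + 16/3
D f = -12x^2 + (2/3)x - 5/2
(4D + E_{-1} + D) f = -4x^3 - (143/3)x^2 - (71/6)x - 43/6
Δ f = -12x^2 - (34/3)x - 37/6
E_{1} Δ f = -12x^2 - (106/3)x - 59/2
(-(1/2)(E_{1} ∘ Δ)) f = 6x^2 + (53/3)x + 59/4
((4D + E_{-1} + D) − (1/2)(E_{1} ∘ Δ)) f = -4x^3 - (125/3)x^2 + (35/6)x + 91/12

the result is g(x) = -4x^3 - (125/3)x^2 + (35/6)x + 91/12


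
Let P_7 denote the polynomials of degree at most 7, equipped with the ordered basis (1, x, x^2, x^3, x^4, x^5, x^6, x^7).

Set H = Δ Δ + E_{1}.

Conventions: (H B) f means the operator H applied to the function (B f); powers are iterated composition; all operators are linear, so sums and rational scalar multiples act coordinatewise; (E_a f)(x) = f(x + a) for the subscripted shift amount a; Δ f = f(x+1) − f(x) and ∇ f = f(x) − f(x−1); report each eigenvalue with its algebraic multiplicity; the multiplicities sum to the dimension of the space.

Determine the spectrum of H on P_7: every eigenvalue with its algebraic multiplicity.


image of 1: 1
image of x: x + 1
image of x^2: x^2 + 2x + 3
image of x^3: x^3 + 3x^2 + 9x + 7
image of x^4: x^4 + 4x^3 + 18x^2 + 28x + 15
image of x^5: x^5 + 5x^4 + 30x^3 + 70x^2 + 75x + 31
image of x^6: x^6 + 6x^5 + 45x^4 + 140x^3 + 225x^2 + 186x + 63
image of x^7: x^7 + 7x^6 + 63x^5 + 245x^4 + 525x^3 + 651x^2 + 441x + 127
the matrix is upper triangular; its diagonal is (1, 1, 1, 1, 1, 1, 1, 1)
for a triangular matrix the eigenvalues are the diagonal entries, with algebraic multiplicity their repetition count

λ = 1 (multiplicity 8)


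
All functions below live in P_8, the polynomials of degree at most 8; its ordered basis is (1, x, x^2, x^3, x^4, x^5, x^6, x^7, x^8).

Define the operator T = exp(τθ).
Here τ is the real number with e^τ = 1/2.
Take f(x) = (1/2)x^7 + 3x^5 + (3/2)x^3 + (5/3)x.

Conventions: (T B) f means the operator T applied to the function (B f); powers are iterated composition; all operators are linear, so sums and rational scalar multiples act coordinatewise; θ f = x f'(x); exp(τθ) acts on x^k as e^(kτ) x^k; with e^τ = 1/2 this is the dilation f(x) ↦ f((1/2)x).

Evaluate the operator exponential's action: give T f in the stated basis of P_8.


exp(τθ) x^k = e^(kτ) x^k; with e^τ = 1/2 this sends x^k to (1/2)^k x^k
x ↦ 1/2 x
x^3 ↦ 1/8 x^3
x^5 ↦ 1/32 x^5
x^7 ↦ 1/128 x^7
applying this coordinatewise to f: exp(τθ) f = (1/256)x^7 + (3/32)x^5 + (3/16)x^3 + (5/6)x

the result is g(x) = (1/256)x^7 + (3/32)x^5 + (3/16)x^3 + (5/6)x


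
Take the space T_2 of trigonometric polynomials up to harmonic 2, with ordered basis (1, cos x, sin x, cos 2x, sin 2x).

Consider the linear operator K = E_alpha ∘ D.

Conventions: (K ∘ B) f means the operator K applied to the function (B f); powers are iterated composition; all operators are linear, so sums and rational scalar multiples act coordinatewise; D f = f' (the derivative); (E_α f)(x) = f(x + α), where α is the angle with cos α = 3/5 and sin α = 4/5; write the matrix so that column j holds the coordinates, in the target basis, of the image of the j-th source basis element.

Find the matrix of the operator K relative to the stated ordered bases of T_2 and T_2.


the matrix is [[0, 0, 0, 0, 0]; [0, -4/5, 3/5, 0, 0]; [0, -3/5, -4/5, 0, 0]; [0, 0, 0, -48/25, -14/25]; [0, 0, 0, 14/25, -48/25]] (rows listed top to bottom)

image of 1: 0
image of cos x: -(4/5)cos x - (3/5)sin x
image of sin x: (3/5)cos x - (4/5)sin x
image of cos 2x: -(48/25)cos 2x + (14/25)sin 2x
image of sin 2x: -(14/25)cos 2x - (48/25)sin 2x
each image's coordinates form column j of the matrix


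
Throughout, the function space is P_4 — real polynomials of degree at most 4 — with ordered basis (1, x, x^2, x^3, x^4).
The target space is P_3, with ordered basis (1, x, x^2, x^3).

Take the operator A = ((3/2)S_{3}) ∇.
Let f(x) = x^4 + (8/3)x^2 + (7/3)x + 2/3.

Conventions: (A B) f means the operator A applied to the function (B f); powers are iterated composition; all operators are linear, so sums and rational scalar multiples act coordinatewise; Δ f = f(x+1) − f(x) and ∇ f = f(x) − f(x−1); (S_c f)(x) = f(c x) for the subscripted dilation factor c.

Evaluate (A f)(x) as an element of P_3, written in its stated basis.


g(x) = 162x^3 - 81x^2 + 42x - 2

∇ f = 4x^3 - 6x^2 + (28/3)x - 4/3
S_{3} ∇ f = 108x^3 - 54x^2 + 28x - 4/3
((3/2)S_{3}) ∇ f = 162x^3 - 81x^2 + 42x - 2


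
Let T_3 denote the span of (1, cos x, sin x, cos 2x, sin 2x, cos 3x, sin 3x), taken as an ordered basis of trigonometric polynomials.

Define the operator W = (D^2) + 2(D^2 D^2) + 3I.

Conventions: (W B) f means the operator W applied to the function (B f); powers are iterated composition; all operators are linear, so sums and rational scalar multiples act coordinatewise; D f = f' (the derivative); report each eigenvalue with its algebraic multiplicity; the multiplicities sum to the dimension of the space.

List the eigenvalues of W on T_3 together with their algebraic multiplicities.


image of 1: 3
image of cos x: 4cos x
image of sin x: 4sin x
image of cos 2x: 31cos 2x
image of sin 2x: 31sin 2x
image of cos 3x: 156cos 3x
image of sin 3x: 156sin 3x
the matrix is diagonal; its diagonal is (3, 4, 4, 31, 31, 156, 156)
for a triangular matrix the eigenvalues are the diagonal entries, with algebraic multiplicity their repetition count

λ = 3 (multiplicity 1), λ = 4 (multiplicity 2), λ = 31 (multiplicity 2), λ = 156 (multiplicity 2)


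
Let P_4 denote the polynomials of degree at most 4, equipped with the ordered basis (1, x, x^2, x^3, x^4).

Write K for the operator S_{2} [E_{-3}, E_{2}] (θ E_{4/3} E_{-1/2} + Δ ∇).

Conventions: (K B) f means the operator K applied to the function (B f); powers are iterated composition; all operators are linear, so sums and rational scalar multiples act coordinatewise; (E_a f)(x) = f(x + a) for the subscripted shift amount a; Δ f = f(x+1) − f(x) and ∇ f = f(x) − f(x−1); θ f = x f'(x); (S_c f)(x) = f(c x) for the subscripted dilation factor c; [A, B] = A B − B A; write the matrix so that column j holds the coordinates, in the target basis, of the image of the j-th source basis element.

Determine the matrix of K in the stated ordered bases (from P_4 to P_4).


image of 1: 0
image of x: 0
image of x^2: 0
image of x^3: 0
image of x^4: 0
each image's coordinates form column j of the matrix

the matrix is [[0, 0, 0, 0, 0]; [0, 0, 0, 0, 0]; [0, 0, 0, 0, 0]; [0, 0, 0, 0, 0]; [0, 0, 0, 0, 0]] (rows listed top to bottom)


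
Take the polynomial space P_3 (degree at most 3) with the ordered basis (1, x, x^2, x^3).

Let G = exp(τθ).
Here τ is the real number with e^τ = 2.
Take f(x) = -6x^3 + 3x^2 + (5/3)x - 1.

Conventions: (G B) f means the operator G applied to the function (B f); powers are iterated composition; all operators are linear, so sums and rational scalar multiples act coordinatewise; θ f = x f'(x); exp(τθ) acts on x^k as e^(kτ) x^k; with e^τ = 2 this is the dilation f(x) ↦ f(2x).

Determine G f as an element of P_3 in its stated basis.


the image equals g(x) = -48x^3 + 12x^2 + (10/3)x - 1

exp(τθ) x^k = e^(kτ) x^k; with e^τ = 2 this sends x^k to 2^k x^k
x ↦ 2 x
x^2 ↦ 4 x^2
x^3 ↦ 8 x^3
applying this coordinatewise to f: exp(τθ) f = -48x^3 + 12x^2 + (10/3)x - 1


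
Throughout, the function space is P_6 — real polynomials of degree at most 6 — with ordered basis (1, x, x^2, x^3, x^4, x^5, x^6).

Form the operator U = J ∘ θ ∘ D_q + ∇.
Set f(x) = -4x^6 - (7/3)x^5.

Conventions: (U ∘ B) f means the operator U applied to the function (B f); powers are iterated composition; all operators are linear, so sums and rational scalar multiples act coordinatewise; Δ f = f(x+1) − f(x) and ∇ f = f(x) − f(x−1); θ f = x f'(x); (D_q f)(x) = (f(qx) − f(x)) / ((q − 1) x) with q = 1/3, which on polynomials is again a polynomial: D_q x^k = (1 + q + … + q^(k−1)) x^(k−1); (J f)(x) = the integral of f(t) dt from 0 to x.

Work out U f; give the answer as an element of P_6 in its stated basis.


the image equals g(x) = -(3640/729)x^6 - (32548/1215)x^5 + (145/3)x^4 - (170/3)x^3 + (110/3)x^2 - (37/3)x + 5/3

D_q f = -(1456/243)x^5 - (847/243)x^4
θ D_q f = -(7280/243)x^5 - (3388/243)x^4
J θ D_q f = -(3640/729)x^6 - (3388/1215)x^5
∇ f = -24x^5 + (145/3)x^4 - (170/3)x^3 + (110/3)x^2 - (37/3)x + 5/3
(J ∘ θ ∘ D_q + ∇) f = -(3640/729)x^6 - (32548/1215)x^5 + (145/3)x^4 - (170/3)x^3 + (110/3)x^2 - (37/3)x + 5/3


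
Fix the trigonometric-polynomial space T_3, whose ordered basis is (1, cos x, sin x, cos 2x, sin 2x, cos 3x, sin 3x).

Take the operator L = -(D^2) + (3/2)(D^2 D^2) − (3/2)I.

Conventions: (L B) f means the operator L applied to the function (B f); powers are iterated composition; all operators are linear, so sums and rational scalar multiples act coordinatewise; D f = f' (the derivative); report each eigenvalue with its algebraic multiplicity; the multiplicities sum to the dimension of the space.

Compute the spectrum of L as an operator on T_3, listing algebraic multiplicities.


image of 1: -3/2
image of cos x: cos x
image of sin x: sin x
image of cos 2x: (53/2)cos 2x
image of sin 2x: (53/2)sin 2x
image of cos 3x: 129cos 3x
image of sin 3x: 129sin 3x
the matrix is diagonal; its diagonal is (-3/2, 1, 1, 53/2, 53/2, 129, 129)
for a triangular matrix the eigenvalues are the diagonal entries, with algebraic multiplicity their repetition count

λ = -3/2 (multiplicity 1), λ = 1 (multiplicity 2), λ = 53/2 (multiplicity 2), λ = 129 (multiplicity 2)


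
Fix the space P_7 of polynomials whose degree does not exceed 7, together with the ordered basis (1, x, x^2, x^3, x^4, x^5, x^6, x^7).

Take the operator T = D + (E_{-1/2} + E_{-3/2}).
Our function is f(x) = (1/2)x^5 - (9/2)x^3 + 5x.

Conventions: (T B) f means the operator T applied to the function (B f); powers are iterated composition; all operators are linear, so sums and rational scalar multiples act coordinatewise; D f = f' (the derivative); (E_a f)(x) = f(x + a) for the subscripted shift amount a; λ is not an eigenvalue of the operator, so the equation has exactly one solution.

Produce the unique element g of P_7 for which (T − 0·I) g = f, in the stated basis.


write g with unknown coordinates in the stated basis and equate coefficients in (T − 0·I) g = f
solving from the highest basis element down gives g = (1/4)x^5 + (5/8)x^4 - (33/8)x^3 - (13/2)x^2 + (809/64)x + 421/64
check: T g = (1/2)x^5 - (9/2)x^3 + 5x
so T g − 0·g = (1/2)x^5 - (9/2)x^3 + 5x = f ✓

the result is g(x) = (1/4)x^5 + (5/8)x^4 - (33/8)x^3 - (13/2)x^2 + (809/64)x + 421/64


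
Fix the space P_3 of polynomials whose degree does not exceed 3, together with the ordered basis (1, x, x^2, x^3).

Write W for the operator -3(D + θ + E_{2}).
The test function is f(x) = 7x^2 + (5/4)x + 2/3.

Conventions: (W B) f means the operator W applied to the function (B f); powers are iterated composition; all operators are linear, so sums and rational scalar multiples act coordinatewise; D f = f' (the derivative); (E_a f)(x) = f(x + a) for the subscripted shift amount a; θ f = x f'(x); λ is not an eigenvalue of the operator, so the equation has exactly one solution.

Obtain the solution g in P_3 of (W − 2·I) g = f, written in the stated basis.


write g with unknown coordinates in the stated basis and equate coefficients in (W − 2·I) g = f
solving from the highest basis element down gives g = -(7/11)x^2 + (449/352)x - 433/480
check: W g = (63/11)x^2 + (669/176)x - 91/80
so W g − 2·g = 7x^2 + (5/4)x + 2/3 = f ✓

the result is g(x) = -(7/11)x^2 + (449/352)x - 433/480


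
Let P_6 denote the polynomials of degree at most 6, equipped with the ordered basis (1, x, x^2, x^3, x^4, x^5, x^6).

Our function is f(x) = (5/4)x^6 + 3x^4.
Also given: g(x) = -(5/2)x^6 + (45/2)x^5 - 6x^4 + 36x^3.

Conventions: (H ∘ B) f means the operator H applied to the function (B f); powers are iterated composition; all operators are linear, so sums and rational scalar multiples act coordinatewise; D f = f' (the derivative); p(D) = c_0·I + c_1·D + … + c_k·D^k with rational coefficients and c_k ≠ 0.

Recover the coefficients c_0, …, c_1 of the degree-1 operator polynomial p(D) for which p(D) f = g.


D^0 f = (5/4)x^6 + 3x^4
D^1 f = (15/2)x^5 + 12x^3
matching coefficients of g against c_0 f + c_1 Df + … from the top degree down determines the c_i
solution: c_0 = -2, c_1 = 3

p(D) = -2·I + 3·D, i.e. c_0 = -2, c_1 = 3


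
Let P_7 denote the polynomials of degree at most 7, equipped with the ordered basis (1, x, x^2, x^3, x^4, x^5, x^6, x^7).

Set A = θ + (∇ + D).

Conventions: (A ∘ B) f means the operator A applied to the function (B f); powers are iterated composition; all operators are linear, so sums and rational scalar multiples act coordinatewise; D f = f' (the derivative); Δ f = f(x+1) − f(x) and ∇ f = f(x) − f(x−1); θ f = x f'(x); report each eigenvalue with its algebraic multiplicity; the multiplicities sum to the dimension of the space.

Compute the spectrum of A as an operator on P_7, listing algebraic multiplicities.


λ = 0 (multiplicity 1), λ = 1 (multiplicity 1), λ = 2 (multiplicity 1), λ = 3 (multiplicity 1), λ = 4 (multiplicity 1), λ = 5 (multiplicity 1), λ = 6 (multiplicity 1), λ = 7 (multiplicity 1)

image of 1: 0
image of x: x + 2
image of x^2: 2x^2 + 4x - 1
image of x^3: 3x^3 + 6x^2 - 3x + 1
image of x^4: 4x^4 + 8x^3 - 6x^2 + 4x - 1
image of x^5: 5x^5 + 10x^4 - 10x^3 + 10x^2 - 5x + 1
image of x^6: 6x^6 + 12x^5 - 15x^4 + 20x^3 - 15x^2 + 6x - 1
image of x^7: 7x^7 + 14x^6 - 21x^5 + 35x^4 - 35x^3 + 21x^2 - 7x + 1
the matrix is upper triangular; its diagonal is (0, 1, 2, 3, 4, 5, 6, 7)
for a triangular matrix the eigenvalues are the diagonal entries, with algebraic multiplicity their repetition count


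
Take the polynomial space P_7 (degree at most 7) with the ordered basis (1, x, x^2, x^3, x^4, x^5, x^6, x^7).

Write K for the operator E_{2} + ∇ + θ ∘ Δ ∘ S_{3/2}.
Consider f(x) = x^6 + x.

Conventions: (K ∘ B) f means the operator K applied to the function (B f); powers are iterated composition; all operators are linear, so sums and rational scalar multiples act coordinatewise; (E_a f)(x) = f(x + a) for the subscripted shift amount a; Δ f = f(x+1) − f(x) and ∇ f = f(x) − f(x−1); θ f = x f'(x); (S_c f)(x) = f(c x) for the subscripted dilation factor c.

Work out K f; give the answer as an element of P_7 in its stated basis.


E_{2} f = x^6 + 12x^5 + 60x^4 + 160x^3 + 240x^2 + 193x + 66
∇ f = 6x^5 - 15x^4 + 20x^3 - 15x^2 + 6x
S_{3/2} f = (729/64)x^6 + (3/2)x
Δ S_{3/2} f = (2187/32)x^5 + (10935/64)x^4 + (3645/16)x^3 + (10935/64)x^2 + (2187/32)x + 825/64
θ (Δ ∘ S_{3/2}) f = (10935/32)x^5 + (10935/16)x^4 + (10935/16)x^3 + (10935/32)x^2 + (2187/32)x
(E_{2} + ∇ + θ ∘ Δ ∘ S_{3/2}) f = x^6 + (11511/32)x^5 + (11655/16)x^4 + (13815/16)x^3 + (18135/32)x^2 + (8555/32)x + 66

g(x) = x^6 + (11511/32)x^5 + (11655/16)x^4 + (13815/16)x^3 + (18135/32)x^2 + (8555/32)x + 66


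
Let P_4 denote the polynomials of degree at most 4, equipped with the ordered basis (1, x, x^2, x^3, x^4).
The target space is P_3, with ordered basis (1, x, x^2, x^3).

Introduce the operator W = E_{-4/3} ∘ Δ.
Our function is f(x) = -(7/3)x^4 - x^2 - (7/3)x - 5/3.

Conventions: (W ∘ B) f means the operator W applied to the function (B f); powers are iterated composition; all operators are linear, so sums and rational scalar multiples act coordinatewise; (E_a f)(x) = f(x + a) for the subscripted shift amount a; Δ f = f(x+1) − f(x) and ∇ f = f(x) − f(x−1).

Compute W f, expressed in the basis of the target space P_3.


Δ f = -(28/3)x^3 - 14x^2 - (34/3)x - 17/3
E_{-4/3} Δ f = -(28/3)x^3 + (70/3)x^2 - (214/9)x + 541/81

the result is g(x) = -(28/3)x^3 + (70/3)x^2 - (214/9)x + 541/81


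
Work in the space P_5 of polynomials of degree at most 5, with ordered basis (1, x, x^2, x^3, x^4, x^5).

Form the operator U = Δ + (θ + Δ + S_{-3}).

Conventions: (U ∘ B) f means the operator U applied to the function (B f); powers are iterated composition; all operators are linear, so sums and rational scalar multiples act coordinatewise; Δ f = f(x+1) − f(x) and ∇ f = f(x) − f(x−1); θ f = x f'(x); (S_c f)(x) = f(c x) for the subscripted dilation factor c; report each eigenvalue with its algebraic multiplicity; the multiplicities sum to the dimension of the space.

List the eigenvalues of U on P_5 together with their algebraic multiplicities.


λ = -238 (multiplicity 1), λ = -24 (multiplicity 1), λ = -2 (multiplicity 1), λ = 1 (multiplicity 1), λ = 11 (multiplicity 1), λ = 85 (multiplicity 1)

image of 1: 1
image of x: -2x + 2
image of x^2: 11x^2 + 4x + 2
image of x^3: -24x^3 + 6x^2 + 6x + 2
image of x^4: 85x^4 + 8x^3 + 12x^2 + 8x + 2
image of x^5: -238x^5 + 10x^4 + 20x^3 + 20x^2 + 10x + 2
the matrix is upper triangular; its diagonal is (1, -2, 11, -24, 85, -238)
for a triangular matrix the eigenvalues are the diagonal entries, with algebraic multiplicity their repetition count


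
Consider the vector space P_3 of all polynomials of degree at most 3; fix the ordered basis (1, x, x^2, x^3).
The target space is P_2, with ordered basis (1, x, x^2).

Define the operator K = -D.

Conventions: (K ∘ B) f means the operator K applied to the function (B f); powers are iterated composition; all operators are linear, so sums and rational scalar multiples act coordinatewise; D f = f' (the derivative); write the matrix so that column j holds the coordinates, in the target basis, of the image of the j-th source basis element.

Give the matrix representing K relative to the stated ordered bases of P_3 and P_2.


the matrix is [[0, -1, 0, 0]; [0, 0, -2, 0]; [0, 0, 0, -3]] (rows listed top to bottom)

image of 1: 0
image of x: -1
image of x^2: -2x
image of x^3: -3x^2
each image's coordinates form column j of the matrix


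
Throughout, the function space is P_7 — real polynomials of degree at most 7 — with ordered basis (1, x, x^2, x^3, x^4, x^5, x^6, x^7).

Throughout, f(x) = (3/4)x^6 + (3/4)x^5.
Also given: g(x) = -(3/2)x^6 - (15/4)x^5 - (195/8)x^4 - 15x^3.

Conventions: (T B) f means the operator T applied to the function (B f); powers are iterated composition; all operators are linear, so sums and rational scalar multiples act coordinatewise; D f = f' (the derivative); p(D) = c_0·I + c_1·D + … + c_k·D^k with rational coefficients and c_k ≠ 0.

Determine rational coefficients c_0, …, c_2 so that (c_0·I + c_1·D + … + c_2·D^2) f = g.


p(D) = -2·I − (1/2)·D − D^2, i.e. c_0 = -2, c_1 = -1/2, c_2 = -1

D^0 f = (3/4)x^6 + (3/4)x^5
D^1 f = (9/2)x^5 + (15/4)x^4
D^2 f = (45/2)x^4 + 15x^3
matching coefficients of g against c_0 f + c_1 Df + … from the top degree down determines the c_i
solution: c_0 = -2, c_1 = -1/2, c_2 = -1


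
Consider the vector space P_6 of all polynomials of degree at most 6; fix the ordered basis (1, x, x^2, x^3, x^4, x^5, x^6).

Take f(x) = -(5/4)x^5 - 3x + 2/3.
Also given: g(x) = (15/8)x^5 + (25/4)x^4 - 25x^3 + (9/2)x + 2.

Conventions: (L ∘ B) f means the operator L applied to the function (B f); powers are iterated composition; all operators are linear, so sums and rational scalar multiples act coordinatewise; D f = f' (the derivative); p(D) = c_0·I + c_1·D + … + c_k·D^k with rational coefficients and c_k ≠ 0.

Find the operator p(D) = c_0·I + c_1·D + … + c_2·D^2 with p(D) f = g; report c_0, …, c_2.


p(D) = -(3/2)·I − D + D^2, i.e. c_0 = -3/2, c_1 = -1, c_2 = 1

D^0 f = -(5/4)x^5 - 3x + 2/3
D^1 f = -(25/4)x^4 - 3
D^2 f = -25x^3
matching coefficients of g against c_0 f + c_1 Df + … from the top degree down determines the c_i
solution: c_0 = -3/2, c_1 = -1, c_2 = 1


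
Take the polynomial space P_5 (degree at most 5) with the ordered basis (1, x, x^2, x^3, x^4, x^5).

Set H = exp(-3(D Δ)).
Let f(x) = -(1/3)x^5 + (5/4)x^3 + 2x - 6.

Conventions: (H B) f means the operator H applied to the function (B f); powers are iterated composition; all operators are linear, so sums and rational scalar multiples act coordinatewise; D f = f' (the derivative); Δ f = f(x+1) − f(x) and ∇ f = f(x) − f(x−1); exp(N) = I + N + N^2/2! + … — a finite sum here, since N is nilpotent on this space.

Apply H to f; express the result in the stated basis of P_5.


order-1 term: 20x^3 + 30x^2 - (5/2)x - 25/4
order-2 term: -180x - 180
the series for exp(-3(D Δ)) f terminates at order 2
exp(-3(D Δ)) f = -(1/3)x^5 + (85/4)x^3 + 30x^2 - (361/2)x - 769/4

the result is g(x) = -(1/3)x^5 + (85/4)x^3 + 30x^2 - (361/2)x - 769/4


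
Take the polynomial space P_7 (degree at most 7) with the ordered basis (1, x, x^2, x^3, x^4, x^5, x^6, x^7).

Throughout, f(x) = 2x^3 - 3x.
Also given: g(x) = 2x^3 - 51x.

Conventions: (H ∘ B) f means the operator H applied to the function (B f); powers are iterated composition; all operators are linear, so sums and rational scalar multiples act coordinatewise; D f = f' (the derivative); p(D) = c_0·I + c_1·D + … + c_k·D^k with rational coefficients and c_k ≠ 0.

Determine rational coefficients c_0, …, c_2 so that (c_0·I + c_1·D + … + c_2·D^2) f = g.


D^0 f = 2x^3 - 3x
D^1 f = 6x^2 - 3
D^2 f = 12x
matching coefficients of g against c_0 f + c_1 Df + … from the top degree down determines the c_i
solution: c_0 = 1, c_1 = 0, c_2 = -4

c_0 = 1, c_1 = 0, c_2 = -4


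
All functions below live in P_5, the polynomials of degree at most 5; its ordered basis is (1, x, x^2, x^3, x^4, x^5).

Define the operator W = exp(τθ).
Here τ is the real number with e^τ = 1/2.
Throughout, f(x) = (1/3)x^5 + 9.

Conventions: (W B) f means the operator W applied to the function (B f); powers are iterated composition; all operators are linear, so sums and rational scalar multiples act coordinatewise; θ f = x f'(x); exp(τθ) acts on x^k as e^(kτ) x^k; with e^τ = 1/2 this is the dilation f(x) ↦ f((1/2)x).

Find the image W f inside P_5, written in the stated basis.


exp(τθ) x^k = e^(kτ) x^k; with e^τ = 1/2 this sends x^k to (1/2)^k x^k
x^5 ↦ 1/32 x^5
applying this coordinatewise to f: exp(τθ) f = (1/96)x^5 + 9

the result is g(x) = (1/96)x^5 + 9


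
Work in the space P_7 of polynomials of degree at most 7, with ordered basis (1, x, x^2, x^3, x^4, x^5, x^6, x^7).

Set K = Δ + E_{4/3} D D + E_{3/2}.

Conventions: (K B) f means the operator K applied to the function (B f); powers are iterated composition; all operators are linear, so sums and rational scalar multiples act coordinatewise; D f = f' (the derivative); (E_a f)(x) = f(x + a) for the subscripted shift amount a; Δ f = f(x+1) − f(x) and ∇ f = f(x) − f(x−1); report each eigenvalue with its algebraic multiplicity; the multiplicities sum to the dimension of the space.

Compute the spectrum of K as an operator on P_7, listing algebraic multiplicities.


λ = 1 (multiplicity 8)

image of 1: 1
image of x: x + 5/2
image of x^2: x^2 + 5x + 21/4
image of x^3: x^3 + (15/2)x^2 + (63/4)x + 99/8
image of x^4: x^4 + 10x^3 + (63/2)x^2 + (99/2)x + 1315/48
image of x^5: x^5 + (25/2)x^4 + (105/2)x^3 + (495/4)x^2 + (6575/48)x + 48385/864
image of x^6: x^6 + 15x^5 + (315/4)x^4 + (495/2)x^3 + (6575/16)x^2 + (48385/144)x + 185251/1728
image of x^7: x^7 + (35/2)x^6 + (441/4)x^5 + (3465/8)x^4 + (46025/48)x^3 + (338695/288)x^2 + (1296757/1728)x + 2022523/10368
the matrix is upper triangular; its diagonal is (1, 1, 1, 1, 1, 1, 1, 1)
for a triangular matrix the eigenvalues are the diagonal entries, with algebraic multiplicity their repetition count


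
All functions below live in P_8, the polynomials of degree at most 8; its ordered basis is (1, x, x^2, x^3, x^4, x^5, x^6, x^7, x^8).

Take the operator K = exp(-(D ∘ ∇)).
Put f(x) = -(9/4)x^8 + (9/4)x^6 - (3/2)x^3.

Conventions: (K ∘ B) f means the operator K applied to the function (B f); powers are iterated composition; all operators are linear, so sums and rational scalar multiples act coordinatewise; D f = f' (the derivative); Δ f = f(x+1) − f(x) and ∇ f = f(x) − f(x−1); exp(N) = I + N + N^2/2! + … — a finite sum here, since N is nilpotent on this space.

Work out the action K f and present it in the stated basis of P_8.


g(x) = -(9/4)x^8 + (513/4)x^6 - 378x^5 - (2655/2)x^4 + (14127/2)x^3 - 5022x^2 - (24399/2)x + 22833/2

order-1 term: 126x^6 - 378x^5 + (1125/2)x^4 - 495x^3 + 243x^2 - (99/2)x
order-2 term: -1890x^4 + 7560x^3 - 12825x^2 + 10530x - 6867/2
order-3 term: 7560x^2 - 22680x + 18630
order-4 term: -3780
the series for exp(-(D ∘ ∇)) f terminates at order 4
exp(-(D ∘ ∇)) f = -(9/4)x^8 + (513/4)x^6 - 378x^5 - (2655/2)x^4 + (14127/2)x^3 - 5022x^2 - (24399/2)x + 22833/2


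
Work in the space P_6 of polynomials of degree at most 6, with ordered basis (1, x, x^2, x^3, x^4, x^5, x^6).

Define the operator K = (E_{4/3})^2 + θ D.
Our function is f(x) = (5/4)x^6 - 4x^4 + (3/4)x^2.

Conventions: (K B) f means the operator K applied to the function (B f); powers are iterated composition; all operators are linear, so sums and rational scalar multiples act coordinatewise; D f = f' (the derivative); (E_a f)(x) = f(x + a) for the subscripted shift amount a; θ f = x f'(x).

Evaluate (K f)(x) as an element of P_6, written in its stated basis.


the result is g(x) = (5/4)x^6 + (115/2)x^5 + (388/3)x^4 + (10352/27)x^3 + (84049/108)x^2 + (115579/162)x + 184112/729

E_{4/3} f = (5/4)x^6 + 10x^5 + (88/3)x^4 + (1024/27)x^3 + (1873/108)x^2 - (350/81)x - 3124/729
E_{4/3} E_{4/3} f = (5/4)x^6 + 20x^5 + (388/3)x^4 + (11648/27)x^3 + (84049/108)x^2 + (57668/81)x + 184112/729
D f = (15/2)x^5 - 16x^3 + (3/2)x
θ D f = (75/2)x^5 - 48x^3 + (3/2)x
((E_{4/3})^2 + θ D) f = (5/4)x^6 + (115/2)x^5 + (388/3)x^4 + (10352/27)x^3 + (84049/108)x^2 + (115579/162)x + 184112/729


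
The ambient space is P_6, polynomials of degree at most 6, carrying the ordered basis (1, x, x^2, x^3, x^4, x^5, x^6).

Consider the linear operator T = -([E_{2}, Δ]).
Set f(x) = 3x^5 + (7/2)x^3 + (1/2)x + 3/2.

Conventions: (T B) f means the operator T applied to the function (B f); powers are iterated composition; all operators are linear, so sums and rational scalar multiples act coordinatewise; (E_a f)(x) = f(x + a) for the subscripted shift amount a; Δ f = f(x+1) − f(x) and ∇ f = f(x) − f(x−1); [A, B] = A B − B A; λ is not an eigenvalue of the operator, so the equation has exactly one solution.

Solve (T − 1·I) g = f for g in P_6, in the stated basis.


write g with unknown coordinates in the stated basis and equate coefficients in (T − 1·I) g = f
solving from the highest basis element down gives g = -3x^5 - (7/2)x^3 - (1/2)x - 3/2
check: T g = 0
so T g − 1·g = 3x^5 + (7/2)x^3 + (1/2)x + 3/2 = f ✓

g(x) = -3x^5 - (7/2)x^3 - (1/2)x - 3/2


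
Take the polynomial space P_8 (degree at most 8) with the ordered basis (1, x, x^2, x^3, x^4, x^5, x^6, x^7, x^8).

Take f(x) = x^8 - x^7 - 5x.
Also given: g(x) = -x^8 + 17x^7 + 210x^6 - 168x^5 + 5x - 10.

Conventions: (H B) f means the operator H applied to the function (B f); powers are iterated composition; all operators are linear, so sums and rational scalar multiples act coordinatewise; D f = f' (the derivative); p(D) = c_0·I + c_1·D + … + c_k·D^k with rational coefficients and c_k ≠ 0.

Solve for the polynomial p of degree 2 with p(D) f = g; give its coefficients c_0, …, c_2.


D^0 f = x^8 - x^7 - 5x
D^1 f = 8x^7 - 7x^6 - 5
D^2 f = 56x^6 - 42x^5
matching coefficients of g against c_0 f + c_1 Df + … from the top degree down determines the c_i
solution: c_0 = -1, c_1 = 2, c_2 = 4

p(D) = -I + 2·D + 4·D^2, i.e. c_0 = -1, c_1 = 2, c_2 = 4


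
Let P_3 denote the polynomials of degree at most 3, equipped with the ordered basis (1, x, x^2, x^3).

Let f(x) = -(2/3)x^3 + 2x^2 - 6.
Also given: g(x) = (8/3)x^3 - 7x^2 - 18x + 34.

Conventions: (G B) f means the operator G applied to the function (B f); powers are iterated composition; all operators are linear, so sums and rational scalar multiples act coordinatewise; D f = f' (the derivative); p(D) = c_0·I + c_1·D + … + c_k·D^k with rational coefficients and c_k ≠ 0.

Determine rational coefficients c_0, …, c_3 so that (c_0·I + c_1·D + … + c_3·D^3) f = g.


p(D) = -4·I − (1/2)·D + 4·D^2 + (3/2)·D^3, i.e. c_0 = -4, c_1 = -1/2, c_2 = 4, c_3 = 3/2

D^0 f = -(2/3)x^3 + 2x^2 - 6
D^1 f = -2x^2 + 4x
D^2 f = -4x + 4
D^3 f = -4
matching coefficients of g against c_0 f + c_1 Df + … from the top degree down determines the c_i
solution: c_0 = -4, c_1 = -1/2, c_2 = 4, c_3 = 3/2


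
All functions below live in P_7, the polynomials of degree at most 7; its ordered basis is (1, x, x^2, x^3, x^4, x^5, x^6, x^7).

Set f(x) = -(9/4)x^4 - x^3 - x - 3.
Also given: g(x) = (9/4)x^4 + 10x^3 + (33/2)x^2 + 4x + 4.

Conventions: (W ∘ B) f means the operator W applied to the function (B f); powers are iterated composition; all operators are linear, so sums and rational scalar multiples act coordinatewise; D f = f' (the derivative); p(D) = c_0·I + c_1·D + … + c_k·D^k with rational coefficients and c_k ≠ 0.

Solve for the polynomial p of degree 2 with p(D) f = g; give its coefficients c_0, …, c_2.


c_0 = -1, c_1 = -1, c_2 = -1/2

D^0 f = -(9/4)x^4 - x^3 - x - 3
D^1 f = -9x^3 - 3x^2 - 1
D^2 f = -27x^2 - 6x
matching coefficients of g against c_0 f + c_1 Df + … from the top degree down determines the c_i
solution: c_0 = -1, c_1 = -1, c_2 = -1/2


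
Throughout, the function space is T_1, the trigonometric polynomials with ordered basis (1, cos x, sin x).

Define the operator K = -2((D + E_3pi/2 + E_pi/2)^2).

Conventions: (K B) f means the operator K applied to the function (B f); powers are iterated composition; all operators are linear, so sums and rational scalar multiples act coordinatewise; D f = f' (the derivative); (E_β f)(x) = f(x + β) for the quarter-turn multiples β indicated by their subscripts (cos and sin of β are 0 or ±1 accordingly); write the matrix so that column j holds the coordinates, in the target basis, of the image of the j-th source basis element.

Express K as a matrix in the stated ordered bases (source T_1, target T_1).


image of 1: -8
image of cos x: 2cos x
image of sin x: 2sin x
each image's coordinates form column j of the matrix

the matrix is [[-8, 0, 0]; [0, 2, 0]; [0, 0, 2]] (rows listed top to bottom)


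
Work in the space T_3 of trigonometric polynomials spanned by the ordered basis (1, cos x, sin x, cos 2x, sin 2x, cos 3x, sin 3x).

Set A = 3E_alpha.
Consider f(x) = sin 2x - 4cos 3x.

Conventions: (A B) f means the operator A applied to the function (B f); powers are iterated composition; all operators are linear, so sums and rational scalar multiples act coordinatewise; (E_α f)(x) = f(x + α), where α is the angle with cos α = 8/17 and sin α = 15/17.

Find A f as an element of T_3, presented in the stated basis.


the image equals g(x) = (720/289)cos 2x - (483/289)sin 2x + (58656/4913)cos 3x - (5940/4913)sin 3x

E_alpha f = (240/289)cos 2x - (161/289)sin 2x + (19552/4913)cos 3x - (1980/4913)sin 3x
(3E_alpha) f = (720/289)cos 2x - (483/289)sin 2x + (58656/4913)cos 3x - (5940/4913)sin 3x


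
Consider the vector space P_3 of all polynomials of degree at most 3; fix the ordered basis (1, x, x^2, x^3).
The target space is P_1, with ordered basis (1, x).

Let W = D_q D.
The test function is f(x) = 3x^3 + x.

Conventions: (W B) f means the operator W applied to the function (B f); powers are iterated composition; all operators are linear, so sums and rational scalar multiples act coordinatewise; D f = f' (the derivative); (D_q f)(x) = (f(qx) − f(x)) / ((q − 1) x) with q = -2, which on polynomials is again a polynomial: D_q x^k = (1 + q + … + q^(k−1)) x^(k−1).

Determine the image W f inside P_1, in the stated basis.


D f = 9x^2 + 1
D_q D f = -9x

g(x) = -9x


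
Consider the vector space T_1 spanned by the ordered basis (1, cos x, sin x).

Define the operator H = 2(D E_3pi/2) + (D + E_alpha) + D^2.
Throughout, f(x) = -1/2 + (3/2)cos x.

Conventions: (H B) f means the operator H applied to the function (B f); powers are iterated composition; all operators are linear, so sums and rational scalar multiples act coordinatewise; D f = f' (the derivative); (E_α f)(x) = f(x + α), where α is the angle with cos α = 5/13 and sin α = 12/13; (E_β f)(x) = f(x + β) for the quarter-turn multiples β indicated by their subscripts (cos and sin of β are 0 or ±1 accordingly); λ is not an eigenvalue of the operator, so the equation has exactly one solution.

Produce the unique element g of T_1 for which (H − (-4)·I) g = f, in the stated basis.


g(x) = -1/10 + (21/85)cos x + (3/34)sin x

write g with unknown coordinates in the stated basis and equate coefficients in (H − (-4)·I) g = f
solving from the highest basis element down gives g = -1/10 + (21/85)cos x + (3/34)sin x
check: H g = -1/10 + (87/170)cos x - (6/17)sin x
so H g − (-4)·g = -1/2 + (3/2)cos x = f ✓


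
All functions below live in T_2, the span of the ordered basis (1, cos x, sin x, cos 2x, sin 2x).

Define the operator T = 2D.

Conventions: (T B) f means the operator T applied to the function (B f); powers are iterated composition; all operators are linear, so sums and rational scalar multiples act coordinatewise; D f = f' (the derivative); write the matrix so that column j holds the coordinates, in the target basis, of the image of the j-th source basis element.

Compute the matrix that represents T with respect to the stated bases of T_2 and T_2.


image of 1: 0
image of cos x: -2sin x
image of sin x: 2cos x
image of cos 2x: -4sin 2x
image of sin 2x: 4cos 2x
each image's coordinates form column j of the matrix

the matrix is [[0, 0, 0, 0, 0]; [0, 0, 2, 0, 0]; [0, -2, 0, 0, 0]; [0, 0, 0, 0, 4]; [0, 0, 0, -4, 0]] (rows listed top to bottom)


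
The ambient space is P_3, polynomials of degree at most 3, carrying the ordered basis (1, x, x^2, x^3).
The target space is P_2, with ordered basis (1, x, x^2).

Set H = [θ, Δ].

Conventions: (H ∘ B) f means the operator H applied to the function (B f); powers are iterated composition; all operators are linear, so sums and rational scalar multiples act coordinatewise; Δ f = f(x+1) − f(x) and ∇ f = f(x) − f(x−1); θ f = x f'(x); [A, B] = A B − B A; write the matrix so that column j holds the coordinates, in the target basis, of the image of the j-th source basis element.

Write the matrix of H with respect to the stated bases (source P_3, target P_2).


the matrix is [[0, -1, -2, -3]; [0, 0, -2, -6]; [0, 0, 0, -3]] (rows listed top to bottom)

image of 1: 0
image of x: -1
image of x^2: -2x - 2
image of x^3: -3x^2 - 6x - 3
each image's coordinates form column j of the matrix


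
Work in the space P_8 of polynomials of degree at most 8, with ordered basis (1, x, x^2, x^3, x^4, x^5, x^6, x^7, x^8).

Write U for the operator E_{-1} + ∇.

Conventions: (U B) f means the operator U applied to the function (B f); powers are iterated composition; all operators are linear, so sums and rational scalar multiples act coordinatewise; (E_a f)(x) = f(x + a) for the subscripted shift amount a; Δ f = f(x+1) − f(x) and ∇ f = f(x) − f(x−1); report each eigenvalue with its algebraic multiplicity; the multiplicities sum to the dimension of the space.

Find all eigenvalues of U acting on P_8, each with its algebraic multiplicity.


λ = 1 (multiplicity 9)

image of 1: 1
image of x: x
image of x^2: x^2
image of x^3: x^3
image of x^4: x^4
image of x^5: x^5
image of x^6: x^6
image of x^7: x^7
image of x^8: x^8
the matrix is upper triangular; its diagonal is (1, 1, 1, 1, 1, 1, 1, 1, 1)
for a triangular matrix the eigenvalues are the diagonal entries, with algebraic multiplicity their repetition count
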